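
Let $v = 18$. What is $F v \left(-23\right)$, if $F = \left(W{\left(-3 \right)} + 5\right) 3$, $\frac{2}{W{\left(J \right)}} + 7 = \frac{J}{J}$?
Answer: $-5796$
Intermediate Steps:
$W{\left(J \right)} = - \frac{1}{3}$ ($W{\left(J \right)} = \frac{2}{-7 + \frac{J}{J}} = \frac{2}{-7 + 1} = \frac{2}{-6} = 2 \left(- \frac{1}{6}\right) = - \frac{1}{3}$)
$F = 14$ ($F = \left(- \frac{1}{3} + 5\right) 3 = \frac{14}{3} \cdot 3 = 14$)
$F v \left(-23\right) = 14 \cdot 18 \left(-23\right) = 252 \left(-23\right) = -5796$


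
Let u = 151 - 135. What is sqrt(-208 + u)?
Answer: 8*I*sqrt(3) ≈ 13.856*I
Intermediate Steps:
u = 16
sqrt(-208 + u) = sqrt(-208 + 16) = sqrt(-192) = 8*I*sqrt(3)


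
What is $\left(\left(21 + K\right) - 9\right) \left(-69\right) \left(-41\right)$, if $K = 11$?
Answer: $65067$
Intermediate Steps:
$\left(\left(21 + K\right) - 9\right) \left(-69\right) \left(-41\right) = \left(\left(21 + 11\right) - 9\right) \left(-69\right) \left(-41\right) = \left(32 - 9\right) \left(-69\right) \left(-41\right) = 23 \left(-69\right) \left(-41\right) = \left(-1587\right) \left(-41\right) = 65067$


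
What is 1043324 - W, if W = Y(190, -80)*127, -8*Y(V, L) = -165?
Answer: 8325637/8 ≈ 1.0407e+6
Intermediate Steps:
Y(V, L) = 165/8 (Y(V, L) = -⅛*(-165) = 165/8)
W = 20955/8 (W = (165/8)*127 = 20955/8 ≈ 2619.4)
1043324 - W = 1043324 - 1*20955/8 = 1043324 - 20955/8 = 8325637/8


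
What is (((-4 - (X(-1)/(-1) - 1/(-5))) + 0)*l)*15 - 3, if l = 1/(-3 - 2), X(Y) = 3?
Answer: 3/5 ≈ 0.60000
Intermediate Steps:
l = -1/5 (l = 1/(-5) = -1/5 ≈ -0.20000)
(((-4 - (X(-1)/(-1) - 1/(-5))) + 0)*l)*15 - 3 = (((-4 - (3/(-1) - 1/(-5))) + 0)*(-1/5))*15 - 3 = (((-4 - (3*(-1) - 1*(-1/5))) + 0)*(-1/5))*15 - 3 = (((-4 - (-3 + 1/5)) + 0)*(-1/5))*15 - 3 = (((-4 - 1*(-14/5)) + 0)*(-1/5))*15 - 3 = (((-4 + 14/5) + 0)*(-1/5))*15 - 3 = ((-6/5 + 0)*(-1/5))*15 - 3 = -6/5*(-1/5)*15 - 3 = (6/25)*15 - 3 = 18/5 - 3 = 3/5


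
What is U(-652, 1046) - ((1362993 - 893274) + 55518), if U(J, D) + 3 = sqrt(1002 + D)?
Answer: -525240 + 32*sqrt(2) ≈ -5.2520e+5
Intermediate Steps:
U(J, D) = -3 + sqrt(1002 + D)
U(-652, 1046) - ((1362993 - 893274) + 55518) = (-3 + sqrt(1002 + 1046)) - ((1362993 - 893274) + 55518) = (-3 + sqrt(2048)) - (469719 + 55518) = (-3 + 32*sqrt(2)) - 1*525237 = (-3 + 32*sqrt(2)) - 525237 = -525240 + 32*sqrt(2)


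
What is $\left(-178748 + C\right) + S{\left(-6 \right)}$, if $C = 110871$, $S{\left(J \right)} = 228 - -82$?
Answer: $-67567$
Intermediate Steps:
$S{\left(J \right)} = 310$ ($S{\left(J \right)} = 228 + 82 = 310$)
$\left(-178748 + C\right) + S{\left(-6 \right)} = \left(-178748 + 110871\right) + 310 = -67877 + 310 = -67567$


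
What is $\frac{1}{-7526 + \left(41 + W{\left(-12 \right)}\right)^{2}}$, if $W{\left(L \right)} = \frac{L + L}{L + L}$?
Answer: $- \frac{1}{5762} \approx -0.00017355$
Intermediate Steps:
$W{\left(L \right)} = 1$ ($W{\left(L \right)} = \frac{2 L}{2 L} = 2 L \frac{1}{2 L} = 1$)
$\frac{1}{-7526 + \left(41 + W{\left(-12 \right)}\right)^{2}} = \frac{1}{-7526 + \left(41 + 1\right)^{2}} = \frac{1}{-7526 + 42^{2}} = \frac{1}{-7526 + 1764} = \frac{1}{-5762} = - \frac{1}{5762}$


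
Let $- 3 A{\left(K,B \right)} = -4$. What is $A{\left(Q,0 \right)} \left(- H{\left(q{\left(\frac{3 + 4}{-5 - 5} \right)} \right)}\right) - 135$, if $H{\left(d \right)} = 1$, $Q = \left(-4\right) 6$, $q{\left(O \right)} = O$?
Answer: $- \frac{409}{3} \approx -136.33$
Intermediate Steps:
$Q = -24$
$A{\left(K,B \right)} = \frac{4}{3}$ ($A{\left(K,B \right)} = \left(- \frac{1}{3}\right) \left(-4\right) = \frac{4}{3}$)
$A{\left(Q,0 \right)} \left(- H{\left(q{\left(\frac{3 + 4}{-5 - 5} \right)} \right)}\right) - 135 = \frac{4 \left(\left(-1\right) 1\right)}{3} - 135 = \frac{4}{3} \left(-1\right) - 135 = - \frac{4}{3} - 135 = - \frac{409}{3}$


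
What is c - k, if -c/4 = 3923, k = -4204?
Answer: -11488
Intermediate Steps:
c = -15692 (c = -4*3923 = -15692)
c - k = -15692 - 1*(-4204) = -15692 + 4204 = -11488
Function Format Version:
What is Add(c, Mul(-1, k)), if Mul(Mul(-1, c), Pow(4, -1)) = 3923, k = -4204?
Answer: -11488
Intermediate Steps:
c = -15692 (c = Mul(-4, 3923) = -15692)
Add(c, Mul(-1, k)) = Add(-15692, Mul(-1, -4204)) = Add(-15692, 4204) = -11488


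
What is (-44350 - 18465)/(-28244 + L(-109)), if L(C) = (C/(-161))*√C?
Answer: 9197532151612/4135558614337 + 220468087*I*√109/4135558614337 ≈ 2.224 + 0.00055658*I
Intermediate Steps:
L(C) = -C^(3/2)/161 (L(C) = (C*(-1/161))*√C = (-C/161)*√C = -C^(3/2)/161)
(-44350 - 18465)/(-28244 + L(-109)) = (-44350 - 18465)/(-28244 - (-109)*I*√109/161) = -62815/(-28244 - (-109)*I*√109/161) = -62815/(-28244 + 109*I*√109/161)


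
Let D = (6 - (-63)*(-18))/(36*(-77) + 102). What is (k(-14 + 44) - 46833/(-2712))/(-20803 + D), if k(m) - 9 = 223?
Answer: -100275855/8368460888 ≈ -0.011983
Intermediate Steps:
k(m) = 232 (k(m) = 9 + 223 = 232)
D = 188/445 (D = (6 - 21*54)/(-2772 + 102) = (6 - 1134)/(-2670) = -1128*(-1/2670) = 188/445 ≈ 0.42247)
(k(-14 + 44) - 46833/(-2712))/(-20803 + D) = (232 - 46833/(-2712))/(-20803 + 188/445) = (232 - 46833*(-1/2712))/(-9257147/445) = (232 + 15611/904)*(-445/9257147) = (225339/904)*(-445/9257147) = -100275855/8368460888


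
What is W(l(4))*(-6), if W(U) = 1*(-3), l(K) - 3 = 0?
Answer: 18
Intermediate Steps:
l(K) = 3 (l(K) = 3 + 0 = 3)
W(U) = -3
W(l(4))*(-6) = -3*(-6) = 18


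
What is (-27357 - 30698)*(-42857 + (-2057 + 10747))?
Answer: 1983565185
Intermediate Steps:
(-27357 - 30698)*(-42857 + (-2057 + 10747)) = -58055*(-42857 + 8690) = -58055*(-34167) = 1983565185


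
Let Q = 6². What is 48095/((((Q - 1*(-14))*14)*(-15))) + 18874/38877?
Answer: -111440821/27213900 ≈ -4.0950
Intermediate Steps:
Q = 36
48095/((((Q - 1*(-14))*14)*(-15))) + 18874/38877 = 48095/((((36 - 1*(-14))*14)*(-15))) + 18874/38877 = 48095/((((36 + 14)*14)*(-15))) + 18874*(1/38877) = 48095/(((50*14)*(-15))) + 18874/38877 = 48095/((700*(-15))) + 18874/38877 = 48095/(-10500) + 18874/38877 = 48095*(-1/10500) + 18874/38877 = -9619/2100 + 18874/38877 = -111440821/27213900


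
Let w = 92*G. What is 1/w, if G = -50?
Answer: -1/4600 ≈ -0.00021739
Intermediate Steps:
w = -4600 (w = 92*(-50) = -4600)
1/w = 1/(-4600) = -1/4600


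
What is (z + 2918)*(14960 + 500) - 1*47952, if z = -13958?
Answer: -170726352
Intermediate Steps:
(z + 2918)*(14960 + 500) - 1*47952 = (-13958 + 2918)*(14960 + 500) - 1*47952 = -11040*15460 - 47952 = -170678400 - 47952 = -170726352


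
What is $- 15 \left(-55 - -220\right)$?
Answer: $-2475$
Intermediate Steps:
$- 15 \left(-55 - -220\right) = - 15 \left(-55 + 220\right) = \left(-15\right) 165 = -2475$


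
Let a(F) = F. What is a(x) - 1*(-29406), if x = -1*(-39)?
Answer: 29445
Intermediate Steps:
x = 39
a(x) - 1*(-29406) = 39 - 1*(-29406) = 39 + 29406 = 29445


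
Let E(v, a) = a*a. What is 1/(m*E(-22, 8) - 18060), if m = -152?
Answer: -1/27788 ≈ -3.5987e-5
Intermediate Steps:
E(v, a) = a²
1/(m*E(-22, 8) - 18060) = 1/(-152*8² - 18060) = 1/(-152*64 - 18060) = 1/(-9728 - 18060) = 1/(-27788) = -1/27788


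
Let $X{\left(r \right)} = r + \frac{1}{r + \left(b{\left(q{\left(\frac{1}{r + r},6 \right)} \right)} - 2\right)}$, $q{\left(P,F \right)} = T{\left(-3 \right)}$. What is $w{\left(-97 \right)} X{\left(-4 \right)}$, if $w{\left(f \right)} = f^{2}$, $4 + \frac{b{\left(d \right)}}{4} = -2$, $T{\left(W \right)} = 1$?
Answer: $- \frac{1138489}{30} \approx -37950.0$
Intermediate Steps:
$q{\left(P,F \right)} = 1$
$b{\left(d \right)} = -24$ ($b{\left(d \right)} = -16 + 4 \left(-2\right) = -16 - 8 = -24$)
$X{\left(r \right)} = r + \frac{1}{-26 + r}$ ($X{\left(r \right)} = r + \frac{1}{r - 26} = r + \frac{1}{-26 + r}$)
$w{\left(-97 \right)} X{\left(-4 \right)} = \left(-97\right)^{2} \frac{1 + \left(-4\right)^{2} - -104}{-26 - 4} = 9409 \frac{1 + 16 + 104}{-30} = 9409 \left(\left(- \frac{1}{30}\right) 121\right) = 9409 \left(- \frac{121}{30}\right) = - \frac{1138489}{30}$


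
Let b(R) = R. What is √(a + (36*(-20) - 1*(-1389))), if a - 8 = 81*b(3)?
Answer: 2*√230 ≈ 30.332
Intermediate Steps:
a = 251 (a = 8 + 81*3 = 8 + 243 = 251)
√(a + (36*(-20) - 1*(-1389))) = √(251 + (36*(-20) - 1*(-1389))) = √(251 + (-720 + 1389)) = √(251 + 669) = √920 = 2*√230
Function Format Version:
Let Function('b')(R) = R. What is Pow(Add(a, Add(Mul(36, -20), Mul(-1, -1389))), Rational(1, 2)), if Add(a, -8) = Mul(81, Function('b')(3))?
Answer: Mul(2, Pow(230, Rational(1, 2))) ≈ 30.332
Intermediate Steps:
a = 251 (a = Add(8, Mul(81, 3)) = Add(8, 243) = 251)
Pow(Add(a, Add(Mul(36, -20), Mul(-1, -1389))), Rational(1, 2)) = Pow(Add(251, Add(Mul(36, -20), Mul(-1, -1389))), Rational(1, 2)) = Pow(Add(251, Add(-720, 1389)), Rational(1, 2)) = Pow(Add(251, 669), Rational(1, 2)) = Pow(920, Rational(1, 2)) = Mul(2, Pow(230, Rational(1, 2)))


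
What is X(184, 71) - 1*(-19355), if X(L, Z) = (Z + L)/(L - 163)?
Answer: 135570/7 ≈ 19367.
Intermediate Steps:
X(L, Z) = (L + Z)/(-163 + L)
X(184, 71) - 1*(-19355) = (184 + 71)/(-163 + 184) - 1*(-19355) = 255/21 + 19355 = (1/21)*255 + 19355 = 85/7 + 19355 = 135570/7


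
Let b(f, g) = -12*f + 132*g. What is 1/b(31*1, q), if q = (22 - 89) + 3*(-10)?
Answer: -1/13176 ≈ -7.5896e-5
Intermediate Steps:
q = -97 (q = -67 - 30 = -97)
1/b(31*1, q) = 1/(-372 + 132*(-97)) = 1/(-12*31 - 12804) = 1/(-372 - 12804) = 1/(-13176) = -1/13176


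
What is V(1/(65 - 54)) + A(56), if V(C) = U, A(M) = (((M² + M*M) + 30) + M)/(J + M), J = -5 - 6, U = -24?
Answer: 5278/45 ≈ 117.29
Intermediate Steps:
J = -11
A(M) = (30 + M + 2*M²)/(-11 + M) (A(M) = (((M² + M*M) + 30) + M)/(-11 + M) = (((M² + M²) + 30) + M)/(-11 + M) = ((2*M² + 30) + M)/(-11 + M) = ((30 + 2*M²) + M)/(-11 + M) = (30 + M + 2*M²)/(-11 + M))
V(C) = -24
V(1/(65 - 54)) + A(56) = -24 + (30 + 56 + 2*56²)/(-11 + 56) = -24 + (30 + 56 + 2*3136)/45 = -24 + (30 + 56 + 6272)/45 = -24 + (1/45)*6358 = -24 + 6358/45 = 5278/45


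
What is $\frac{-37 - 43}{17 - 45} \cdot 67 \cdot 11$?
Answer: $\frac{14740}{7} \approx 2105.7$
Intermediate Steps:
$\frac{-37 - 43}{17 - 45} \cdot 67 \cdot 11 = - \frac{80}{-28} \cdot 67 \cdot 11 = \left(-80\right) \left(- \frac{1}{28}\right) 67 \cdot 11 = \frac{20}{7} \cdot 67 \cdot 11 = \frac{1340}{7} \cdot 11 = \frac{14740}{7}$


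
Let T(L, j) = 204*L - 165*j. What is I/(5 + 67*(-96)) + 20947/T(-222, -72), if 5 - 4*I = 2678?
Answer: -112301473/214713216 ≈ -0.52303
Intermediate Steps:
I = -2673/4 (I = 5/4 - ¼*2678 = 5/4 - 1339/2 = -2673/4 ≈ -668.25)
T(L, j) = -165*j + 204*L
I/(5 + 67*(-96)) + 20947/T(-222, -72) = -2673/(4*(5 + 67*(-96))) + 20947/(-165*(-72) + 204*(-222)) = -2673/(4*(5 - 6432)) + 20947/(11880 - 45288) = -2673/4/(-6427) + 20947/(-33408) = -2673/4*(-1/6427) + 20947*(-1/33408) = 2673/25708 - 20947/33408 = -112301473/214713216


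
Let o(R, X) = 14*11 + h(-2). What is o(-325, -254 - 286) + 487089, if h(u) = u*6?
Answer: 487231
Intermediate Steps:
h(u) = 6*u
o(R, X) = 142 (o(R, X) = 14*11 + 6*(-2) = 154 - 12 = 142)
o(-325, -254 - 286) + 487089 = 142 + 487089 = 487231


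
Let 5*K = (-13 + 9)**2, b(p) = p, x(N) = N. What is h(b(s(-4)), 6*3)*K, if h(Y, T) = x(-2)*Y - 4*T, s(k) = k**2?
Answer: -1664/5 ≈ -332.80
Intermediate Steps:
h(Y, T) = -4*T - 2*Y (h(Y, T) = -2*Y - 4*T = -4*T - 2*Y)
K = 16/5 (K = (-13 + 9)**2/5 = (1/5)*(-4)**2 = (1/5)*16 = 16/5 ≈ 3.2000)
h(b(s(-4)), 6*3)*K = (-24*3 - 2*(-4)**2)*(16/5) = (-4*18 - 2*16)*(16/5) = (-72 - 32)*(16/5) = -104*16/5 = -1664/5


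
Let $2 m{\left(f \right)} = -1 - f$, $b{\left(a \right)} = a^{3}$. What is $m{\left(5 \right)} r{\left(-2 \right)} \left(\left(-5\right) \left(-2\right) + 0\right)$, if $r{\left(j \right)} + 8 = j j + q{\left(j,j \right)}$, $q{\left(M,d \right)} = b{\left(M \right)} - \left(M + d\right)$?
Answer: $240$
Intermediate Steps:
$q{\left(M,d \right)} = M^{3} - M - d$ ($q{\left(M,d \right)} = M^{3} - \left(M + d\right) = M^{3} - M - d$)
$r{\left(j \right)} = -8 + j^{2} + j^{3} - 2 j$ ($r{\left(j \right)} = -8 - \left(- j^{3} + 2 j - j j\right) = -8 + \left(j^{2} + \left(j^{3} - 2 j\right)\right) = -8 + \left(j^{2} + j^{3} - 2 j\right) = -8 + j^{2} + j^{3} - 2 j$)
$m{\left(f \right)} = - \frac{1}{2} - \frac{f}{2}$ ($m{\left(f \right)} = \frac{-1 - f}{2} = - \frac{1}{2} - \frac{f}{2}$)
$m{\left(5 \right)} r{\left(-2 \right)} \left(\left(-5\right) \left(-2\right) + 0\right) = \left(- \frac{1}{2} - \frac{5}{2}\right) \left(-8 + \left(-2\right)^{2} + \left(-2\right)^{3} - -4\right) \left(\left(-5\right) \left(-2\right) + 0\right) = \left(- \frac{1}{2} - \frac{5}{2}\right) \left(-8 + 4 - 8 + 4\right) \left(10 + 0\right) = \left(-3\right) \left(-8\right) 10 = 24 \cdot 10 = 240$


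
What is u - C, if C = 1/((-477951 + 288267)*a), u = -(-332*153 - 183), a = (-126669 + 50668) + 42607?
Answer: 322916661838583/6334307496 ≈ 50979.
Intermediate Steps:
a = -33394 (a = -76001 + 42607 = -33394)
u = 50979 (u = -(-50796 - 183) = -1*(-50979) = 50979)
C = 1/6334307496 (C = 1/((-477951 + 288267)*(-33394)) = -1/33394/(-189684) = -1/189684*(-1/33394) = 1/6334307496 ≈ 1.5787e-10)
u - C = 50979 - 1*1/6334307496 = 50979 - 1/6334307496 = 322916661838583/6334307496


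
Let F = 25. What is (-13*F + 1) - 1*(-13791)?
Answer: 13467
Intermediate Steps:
(-13*F + 1) - 1*(-13791) = (-13*25 + 1) - 1*(-13791) = (-325 + 1) + 13791 = -324 + 13791 = 13467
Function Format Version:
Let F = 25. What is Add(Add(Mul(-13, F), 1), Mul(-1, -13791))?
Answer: 13467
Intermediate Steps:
Add(Add(Mul(-13, F), 1), Mul(-1, -13791)) = Add(Add(Mul(-13, 25), 1), Mul(-1, -13791)) = Add(Add(-325, 1), 13791) = Add(-324, 13791) = 13467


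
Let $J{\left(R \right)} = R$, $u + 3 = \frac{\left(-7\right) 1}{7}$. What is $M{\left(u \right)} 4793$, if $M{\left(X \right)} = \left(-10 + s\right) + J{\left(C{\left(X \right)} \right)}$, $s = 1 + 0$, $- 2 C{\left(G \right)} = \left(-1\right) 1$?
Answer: $- \frac{81481}{2} \approx -40741.0$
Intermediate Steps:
$C{\left(G \right)} = \frac{1}{2}$ ($C{\left(G \right)} = - \frac{\left(-1\right) 1}{2} = \left(- \frac{1}{2}\right) \left(-1\right) = \frac{1}{2}$)
$u = -4$ ($u = -3 + \frac{\left(-7\right) 1}{7} = -3 - 1 = -4$)
$s = 1$
$M{\left(X \right)} = - \frac{17}{2}$ ($M{\left(X \right)} = \left(-10 + 1\right) + \frac{1}{2} = -9 + \frac{1}{2} = - \frac{17}{2}$)
$M{\left(u \right)} 4793 = \left(- \frac{17}{2}\right) 4793 = - \frac{81481}{2}$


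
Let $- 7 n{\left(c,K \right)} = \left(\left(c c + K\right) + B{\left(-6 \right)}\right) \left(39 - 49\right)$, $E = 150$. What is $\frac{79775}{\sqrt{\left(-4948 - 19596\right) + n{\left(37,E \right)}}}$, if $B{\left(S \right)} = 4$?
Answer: $- \frac{79775 i \sqrt{1096046}}{156578} \approx - 533.4 i$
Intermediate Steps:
$n{\left(c,K \right)} = \frac{40}{7} + \frac{10 K}{7} + \frac{10 c^{2}}{7}$ ($n{\left(c,K \right)} = - \frac{\left(\left(c c + K\right) + 4\right) \left(39 - 49\right)}{7} = - \frac{\left(\left(c^{2} + K\right) + 4\right) \left(-10\right)}{7} = - \frac{\left(\left(K + c^{2}\right) + 4\right) \left(-10\right)}{7} = - \frac{\left(4 + K + c^{2}\right) \left(-10\right)}{7} = - \frac{-40 - 10 K - 10 c^{2}}{7} = \frac{40}{7} + \frac{10 K}{7} + \frac{10 c^{2}}{7}$)
$\frac{79775}{\sqrt{\left(-4948 - 19596\right) + n{\left(37,E \right)}}} = \frac{79775}{\sqrt{\left(-4948 - 19596\right) + \left(\frac{40}{7} + \frac{10}{7} \cdot 150 + \frac{10 \cdot 37^{2}}{7}\right)}} = \frac{79775}{\sqrt{\left(-4948 - 19596\right) + \left(\frac{40}{7} + \frac{1500}{7} + \frac{10}{7} \cdot 1369\right)}} = \frac{79775}{\sqrt{-24544 + \left(\frac{40}{7} + \frac{1500}{7} + \frac{13690}{7}\right)}} = \frac{79775}{\sqrt{-24544 + \frac{15230}{7}}} = \frac{79775}{\sqrt{- \frac{156578}{7}}} = \frac{79775}{\frac{1}{7} i \sqrt{1096046}} = 79775 \left(- \frac{i \sqrt{1096046}}{156578}\right) = - \frac{79775 i \sqrt{1096046}}{156578}$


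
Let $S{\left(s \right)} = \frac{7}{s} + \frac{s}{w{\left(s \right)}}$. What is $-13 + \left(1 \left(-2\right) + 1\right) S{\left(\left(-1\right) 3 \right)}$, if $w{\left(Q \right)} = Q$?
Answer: $- \frac{35}{3} \approx -11.667$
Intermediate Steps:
$S{\left(s \right)} = 1 + \frac{7}{s}$ ($S{\left(s \right)} = \frac{7}{s} + \frac{s}{s} = \frac{7}{s} + 1 = 1 + \frac{7}{s}$)
$-13 + \left(1 \left(-2\right) + 1\right) S{\left(\left(-1\right) 3 \right)} = -13 + \left(1 \left(-2\right) + 1\right) \frac{7 - 3}{\left(-1\right) 3} = -13 + \left(-2 + 1\right) \frac{7 - 3}{-3} = -13 - \left(- \frac{1}{3}\right) 4 = -13 - - \frac{4}{3} = -13 + \frac{4}{3} = - \frac{35}{3}$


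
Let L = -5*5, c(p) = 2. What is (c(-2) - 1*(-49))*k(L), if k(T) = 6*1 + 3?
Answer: 459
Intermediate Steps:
L = -25
k(T) = 9 (k(T) = 6 + 3 = 9)
(c(-2) - 1*(-49))*k(L) = (2 - 1*(-49))*9 = (2 + 49)*9 = 51*9 = 459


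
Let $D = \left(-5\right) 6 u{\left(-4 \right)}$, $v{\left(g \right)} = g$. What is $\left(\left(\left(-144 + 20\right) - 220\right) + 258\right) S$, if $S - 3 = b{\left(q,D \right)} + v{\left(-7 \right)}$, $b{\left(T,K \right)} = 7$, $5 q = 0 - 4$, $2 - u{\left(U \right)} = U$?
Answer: $-258$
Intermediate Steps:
$u{\left(U \right)} = 2 - U$
$q = - \frac{4}{5}$ ($q = \frac{0 - 4}{5} = \frac{1}{5} \left(-4\right) = - \frac{4}{5} \approx -0.8$)
$D = -180$ ($D = \left(-5\right) 6 \left(2 - -4\right) = - 30 \left(2 + 4\right) = \left(-30\right) 6 = -180$)
$S = 3$ ($S = 3 + \left(7 - 7\right) = 3 + 0 = 3$)
$\left(\left(\left(-144 + 20\right) - 220\right) + 258\right) S = \left(\left(\left(-144 + 20\right) - 220\right) + 258\right) 3 = \left(\left(-124 - 220\right) + 258\right) 3 = \left(-344 + 258\right) 3 = \left(-86\right) 3 = -258$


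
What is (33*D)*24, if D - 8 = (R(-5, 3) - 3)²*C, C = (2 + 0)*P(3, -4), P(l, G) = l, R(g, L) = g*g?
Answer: 2306304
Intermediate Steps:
R(g, L) = g²
C = 6 (C = (2 + 0)*3 = 2*3 = 6)
D = 2912 (D = 8 + ((-5)² - 3)²*6 = 8 + (25 - 3)²*6 = 8 + 22²*6 = 8 + 484*6 = 8 + 2904 = 2912)
(33*D)*24 = (33*2912)*24 = 96096*24 = 2306304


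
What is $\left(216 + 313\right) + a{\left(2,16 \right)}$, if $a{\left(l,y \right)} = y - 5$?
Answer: $540$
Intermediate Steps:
$a{\left(l,y \right)} = -5 + y$
$\left(216 + 313\right) + a{\left(2,16 \right)} = \left(216 + 313\right) + \left(-5 + 16\right) = 529 + 11 = 540$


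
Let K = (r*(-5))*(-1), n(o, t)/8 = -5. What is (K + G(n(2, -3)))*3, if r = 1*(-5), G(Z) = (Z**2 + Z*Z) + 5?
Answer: 9540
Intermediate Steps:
n(o, t) = -40 (n(o, t) = 8*(-5) = -40)
G(Z) = 5 + 2*Z**2 (G(Z) = (Z**2 + Z**2) + 5 = 2*Z**2 + 5 = 5 + 2*Z**2)
r = -5
K = -25 (K = -5*(-5)*(-1) = 25*(-1) = -25)
(K + G(n(2, -3)))*3 = (-25 + (5 + 2*(-40)**2))*3 = (-25 + (5 + 2*1600))*3 = (-25 + (5 + 3200))*3 = (-25 + 3205)*3 = 3180*3 = 9540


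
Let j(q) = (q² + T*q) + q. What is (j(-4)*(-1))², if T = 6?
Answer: 144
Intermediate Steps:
j(q) = q² + 7*q (j(q) = (q² + 6*q) + q = q² + 7*q)
(j(-4)*(-1))² = (-4*(7 - 4)*(-1))² = (-4*3*(-1))² = (-12*(-1))² = 12² = 144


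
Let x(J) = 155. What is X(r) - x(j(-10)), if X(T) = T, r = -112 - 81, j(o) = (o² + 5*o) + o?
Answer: -348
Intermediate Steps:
j(o) = o² + 6*o
r = -193
X(r) - x(j(-10)) = -193 - 1*155 = -193 - 155 = -348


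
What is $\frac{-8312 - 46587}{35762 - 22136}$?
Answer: $- \frac{54899}{13626} \approx -4.029$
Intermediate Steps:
$\frac{-8312 - 46587}{35762 - 22136} = - \frac{54899}{35762 - 22136} = - \frac{54899}{13626}$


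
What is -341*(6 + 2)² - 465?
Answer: -22289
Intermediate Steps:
-341*(6 + 2)² - 465 = -341*8² - 465 = -341*64 - 465 = -21824 - 465 = -22289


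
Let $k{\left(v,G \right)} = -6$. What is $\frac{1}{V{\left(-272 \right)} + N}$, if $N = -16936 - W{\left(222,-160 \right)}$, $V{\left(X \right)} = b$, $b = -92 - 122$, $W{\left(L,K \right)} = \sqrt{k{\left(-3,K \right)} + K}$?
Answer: $\frac{i}{\sqrt{166} - 17150 i} \approx -5.8309 \cdot 10^{-5} + 4.3805 \cdot 10^{-8} i$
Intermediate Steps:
$W{\left(L,K \right)} = \sqrt{-6 + K}$
$b = -214$
$V{\left(X \right)} = -214$
$N = -16936 - i \sqrt{166}$ ($N = -16936 - \sqrt{-6 - 160} = -16936 - \sqrt{-166} = -16936 - i \sqrt{166} \approx -16936.0 - 12.884 i$)
$\frac{1}{V{\left(-272 \right)} + N} = \frac{1}{-214 - \left(16936 + i \sqrt{166}\right)} = \frac{1}{-17150 - i \sqrt{166}}$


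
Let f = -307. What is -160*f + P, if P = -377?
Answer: 48743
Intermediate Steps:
-160*f + P = -160*(-307) - 377 = 49120 - 377 = 48743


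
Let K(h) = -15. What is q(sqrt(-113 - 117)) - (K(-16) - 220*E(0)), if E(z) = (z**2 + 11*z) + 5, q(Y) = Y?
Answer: 1115 + I*sqrt(230) ≈ 1115.0 + 15.166*I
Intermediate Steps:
E(z) = 5 + z**2 + 11*z
q(sqrt(-113 - 117)) - (K(-16) - 220*E(0)) = sqrt(-113 - 117) - (-15 - 220*(5 + 0**2 + 11*0)) = sqrt(-230) - (-15 - 220*(5 + 0 + 0)) = I*sqrt(230) - (-15 - 220*5) = I*sqrt(230) - (-15 - 1100) = I*sqrt(230) - 1*(-1115) = I*sqrt(230) + 1115 = 1115 + I*sqrt(230)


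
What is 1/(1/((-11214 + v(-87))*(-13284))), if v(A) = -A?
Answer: 147811068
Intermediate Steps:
1/(1/((-11214 + v(-87))*(-13284))) = 1/(1/(-11214 - 1*(-87)*(-13284))) = 1/(-1/13284/(-11214 + 87)) = 1/(-1/13284/(-11127)) = 1/(-1/11127*(-1/13284)) = 1/(1/147811068) = 147811068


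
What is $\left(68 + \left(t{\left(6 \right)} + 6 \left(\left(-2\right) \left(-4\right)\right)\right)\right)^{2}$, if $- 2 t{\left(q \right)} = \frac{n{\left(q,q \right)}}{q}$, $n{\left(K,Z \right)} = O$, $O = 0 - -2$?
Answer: $\frac{483025}{36} \approx 13417.0$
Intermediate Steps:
$O = 2$ ($O = 0 + 2 = 2$)
$n{\left(K,Z \right)} = 2$
$t{\left(q \right)} = - \frac{1}{q}$ ($t{\left(q \right)} = - \frac{2 \frac{1}{q}}{2} = - \frac{1}{q}$)
$\left(68 + \left(t{\left(6 \right)} + 6 \left(\left(-2\right) \left(-4\right)\right)\right)\right)^{2} = \left(68 - \left(\frac{1}{6} - \left(-12\right) \left(-4\right)\right)\right)^{2} = \left(68 + \left(\left(-1\right) \frac{1}{6} + 6 \cdot 8\right)\right)^{2} = \left(68 + \left(- \frac{1}{6} + 48\right)\right)^{2} = \left(68 + \frac{287}{6}\right)^{2} = \left(\frac{695}{6}\right)^{2} = \frac{483025}{36}$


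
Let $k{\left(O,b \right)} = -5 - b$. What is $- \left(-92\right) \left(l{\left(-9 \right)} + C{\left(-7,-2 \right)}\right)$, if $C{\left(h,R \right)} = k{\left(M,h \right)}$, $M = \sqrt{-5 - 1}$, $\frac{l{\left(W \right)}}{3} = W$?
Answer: $-2300$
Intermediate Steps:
$l{\left(W \right)} = 3 W$
$M = i \sqrt{6}$ ($M = \sqrt{-6} = i \sqrt{6} \approx 2.4495 i$)
$C{\left(h,R \right)} = -5 - h$
$- \left(-92\right) \left(l{\left(-9 \right)} + C{\left(-7,-2 \right)}\right) = - \left(-92\right) \left(3 \left(-9\right) - -2\right) = - \left(-92\right) \left(-27 + \left(-5 + 7\right)\right) = - \left(-92\right) \left(-27 + 2\right) = - \left(-92\right) \left(-25\right) = \left(-1\right) 2300 = -2300$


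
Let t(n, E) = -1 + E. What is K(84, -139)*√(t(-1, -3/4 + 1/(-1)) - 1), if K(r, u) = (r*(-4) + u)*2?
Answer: -475*I*√15 ≈ -1839.7*I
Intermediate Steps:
K(r, u) = -8*r + 2*u (K(r, u) = (-4*r + u)*2 = (u - 4*r)*2 = -8*r + 2*u)
K(84, -139)*√(t(-1, -3/4 + 1/(-1)) - 1) = (-8*84 + 2*(-139))*√((-1 + (-3/4 + 1/(-1))) - 1) = (-672 - 278)*√((-1 + (-3*¼ + 1*(-1))) - 1) = -950*√((-1 + (-¾ - 1)) - 1) = -950*√((-1 - 7/4) - 1) = -950*√(-11/4 - 1) = -475*I*√15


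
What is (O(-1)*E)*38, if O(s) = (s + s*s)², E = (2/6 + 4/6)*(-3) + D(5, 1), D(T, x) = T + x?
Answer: 0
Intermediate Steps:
E = 3 (E = (2/6 + 4/6)*(-3) + (5 + 1) = (2*(⅙) + 4*(⅙))*(-3) + 6 = (⅓ + ⅔)*(-3) + 6 = 1*(-3) + 6 = -3 + 6 = 3)
O(s) = (s + s²)²
(O(-1)*E)*38 = (((-1)²*(1 - 1)²)*3)*38 = ((1*0²)*3)*38 = ((1*0)*3)*38 = (0*3)*38 = 0*38 = 0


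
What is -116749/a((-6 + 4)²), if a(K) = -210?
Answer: 116749/210 ≈ 555.95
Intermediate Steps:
-116749/a((-6 + 4)²) = -116749/(-210) = -116749*(-1/210) = 116749/210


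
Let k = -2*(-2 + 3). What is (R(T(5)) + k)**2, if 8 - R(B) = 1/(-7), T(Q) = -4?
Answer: 1849/49 ≈ 37.735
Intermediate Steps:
R(B) = 57/7 (R(B) = 8 - 1/(-7) = 8 - 1*(-1/7) = 8 + 1/7 = 57/7)
k = -2 (k = -2*1 = -2)
(R(T(5)) + k)**2 = (57/7 - 2)**2 = (43/7)**2 = 1849/49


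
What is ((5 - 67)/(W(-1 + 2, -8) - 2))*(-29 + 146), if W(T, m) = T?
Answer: 7254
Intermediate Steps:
((5 - 67)/(W(-1 + 2, -8) - 2))*(-29 + 146) = ((5 - 67)/((-1 + 2) - 2))*(-29 + 146) = -62/(1 - 2)*117 = -62/(-1)*117 = -62*(-1)*117 = 62*117 = 7254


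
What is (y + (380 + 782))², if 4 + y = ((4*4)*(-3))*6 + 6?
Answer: 767376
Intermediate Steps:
y = -286 (y = -4 + (((4*4)*(-3))*6 + 6) = -4 + ((16*(-3))*6 + 6) = -4 + (-48*6 + 6) = -4 + (-288 + 6) = -4 - 282 = -286)
(y + (380 + 782))² = (-286 + (380 + 782))² = (-286 + 1162)² = 876² = 767376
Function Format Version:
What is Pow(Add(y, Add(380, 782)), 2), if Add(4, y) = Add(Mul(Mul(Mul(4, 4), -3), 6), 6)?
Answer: 767376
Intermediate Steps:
y = -286 (y = Add(-4, Add(Mul(Mul(Mul(4, 4), -3), 6), 6)) = Add(-4, Add(Mul(Mul(16, -3), 6), 6)) = Add(-4, Add(Mul(-48, 6), 6)) = Add(-4, Add(-288, 6)) = Add(-4, -282) = -286)
Pow(Add(y, Add(380, 782)), 2) = Pow(Add(-286, Add(380, 782)), 2) = Pow(Add(-286, 1162), 2) = Pow(876, 2) = 767376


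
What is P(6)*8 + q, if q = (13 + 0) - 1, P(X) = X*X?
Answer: 300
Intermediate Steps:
P(X) = X**2
q = 12 (q = 13 - 1 = 12)
P(6)*8 + q = 6**2*8 + 12 = 36*8 + 12 = 288 + 12 = 300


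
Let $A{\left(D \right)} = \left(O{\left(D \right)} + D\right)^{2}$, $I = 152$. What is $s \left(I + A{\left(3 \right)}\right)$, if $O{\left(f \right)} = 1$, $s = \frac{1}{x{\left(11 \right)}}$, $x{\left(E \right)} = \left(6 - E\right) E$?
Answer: $- \frac{168}{55} \approx -3.0545$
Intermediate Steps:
$x{\left(E \right)} = E \left(6 - E\right)$
$s = - \frac{1}{55}$ ($s = \frac{1}{11 \left(6 - 11\right)} = \frac{1}{11 \left(-5\right)} = \frac{1}{-55} = - \frac{1}{55} \approx -0.018182$)
$A{\left(D \right)} = \left(1 + D\right)^{2}$
$s \left(I + A{\left(3 \right)}\right) = - \frac{152 + \left(1 + 3\right)^{2}}{55} = - \frac{152 + 4^{2}}{55} = - \frac{152 + 16}{55} = \left(- \frac{1}{55}\right) 168 = - \frac{168}{55}$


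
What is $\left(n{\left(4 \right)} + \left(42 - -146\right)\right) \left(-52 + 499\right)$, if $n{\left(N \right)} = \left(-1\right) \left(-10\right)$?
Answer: $88506$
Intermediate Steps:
$n{\left(N \right)} = 10$
$\left(n{\left(4 \right)} + \left(42 - -146\right)\right) \left(-52 + 499\right) = \left(10 + \left(42 - -146\right)\right) \left(-52 + 499\right) = \left(10 + \left(42 + 146\right)\right) 447 = \left(10 + 188\right) 447 = 198 \cdot 447 = 88506$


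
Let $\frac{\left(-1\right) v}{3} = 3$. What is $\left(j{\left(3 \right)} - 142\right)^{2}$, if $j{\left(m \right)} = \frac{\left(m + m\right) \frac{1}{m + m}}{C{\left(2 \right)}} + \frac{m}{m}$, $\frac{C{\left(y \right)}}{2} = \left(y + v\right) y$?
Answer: $\frac{15594601}{784} \approx 19891.0$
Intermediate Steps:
$v = -9$ ($v = \left(-3\right) 3 = -9$)
$C{\left(y \right)} = 2 y \left(-9 + y\right)$ ($C{\left(y \right)} = 2 \left(y - 9\right) y = 2 \left(-9 + y\right) y = 2 y \left(-9 + y\right)$)
$j{\left(m \right)} = \frac{27}{28}$ ($j{\left(m \right)} = \frac{\left(m + m\right) \frac{1}{m + m}}{2 \cdot 2 \left(-9 + 2\right)} + \frac{m}{m} = \frac{2 m \frac{1}{2 m}}{2 \cdot 2 \left(-7\right)} + 1 = \frac{2 m \frac{1}{2 m}}{-28} + 1 = 1 \left(- \frac{1}{28}\right) + 1 = - \frac{1}{28} + 1 = \frac{27}{28}$)
$\left(j{\left(3 \right)} - 142\right)^{2} = \left(\frac{27}{28} - 142\right)^{2} = \left(- \frac{3949}{28}\right)^{2} = \frac{15594601}{784}$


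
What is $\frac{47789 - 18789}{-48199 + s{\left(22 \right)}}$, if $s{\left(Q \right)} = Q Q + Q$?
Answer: $- \frac{29000}{47693} \approx -0.60806$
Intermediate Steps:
$s{\left(Q \right)} = Q + Q^{2}$ ($s{\left(Q \right)} = Q^{2} + Q = Q + Q^{2}$)
$\frac{47789 - 18789}{-48199 + s{\left(22 \right)}} = \frac{47789 - 18789}{-48199 + 22 \left(1 + 22\right)} = \frac{29000}{-48199 + 22 \cdot 23} = \frac{29000}{-48199 + 506} = \frac{29000}{-47693} = 29000 \left(- \frac{1}{47693}\right) = - \frac{29000}{47693}$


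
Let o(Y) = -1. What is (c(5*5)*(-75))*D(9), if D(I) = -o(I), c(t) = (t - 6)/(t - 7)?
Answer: -475/6 ≈ -79.167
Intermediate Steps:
c(t) = (-6 + t)/(-7 + t)
D(I) = 1 (D(I) = -1*(-1) = 1)
(c(5*5)*(-75))*D(9) = (((-6 + 5*5)/(-7 + 5*5))*(-75))*1 = (((-6 + 25)/(-7 + 25))*(-75))*1 = ((19/18)*(-75))*1 = -475/6*1 = -475/6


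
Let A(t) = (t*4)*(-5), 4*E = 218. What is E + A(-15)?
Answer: 709/2 ≈ 354.50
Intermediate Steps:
E = 109/2 (E = (¼)*218 = 109/2 ≈ 54.500)
A(t) = -20*t (A(t) = (4*t)*(-5) = -20*t)
E + A(-15) = 109/2 - 20*(-15) = 109/2 + 300 = 709/2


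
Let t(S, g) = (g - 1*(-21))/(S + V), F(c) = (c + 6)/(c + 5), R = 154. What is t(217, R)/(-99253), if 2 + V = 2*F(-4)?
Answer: -25/3105201 ≈ -8.0510e-6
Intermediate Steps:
F(c) = (6 + c)/(5 + c)
V = 2 (V = -2 + 2*((6 - 4)/(5 - 4)) = -2 + 2*(2/1) = -2 + 2*(1*2) = -2 + 2*2 = -2 + 4 = 2)
t(S, g) = (21 + g)/(2 + S) (t(S, g) = (g - 1*(-21))/(S + 2) = (g + 21)/(2 + S) = (21 + g)/(2 + S))
t(217, R)/(-99253) = ((21 + 154)/(2 + 217))/(-99253) = (175/219)*(-1/99253) = -25/3105201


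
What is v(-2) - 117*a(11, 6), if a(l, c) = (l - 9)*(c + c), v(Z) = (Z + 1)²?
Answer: -2807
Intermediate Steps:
v(Z) = (1 + Z)²
a(l, c) = 2*c*(-9 + l) (a(l, c) = (-9 + l)*(2*c) = 2*c*(-9 + l))
v(-2) - 117*a(11, 6) = (1 - 2)² - 234*6*(-9 + 11) = (-1)² - 234*6*2 = 1 - 117*24 = 1 - 2808 = -2807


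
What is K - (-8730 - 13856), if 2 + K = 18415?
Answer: 40999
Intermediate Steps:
K = 18413 (K = -2 + 18415 = 18413)
K - (-8730 - 13856) = 18413 - (-8730 - 13856) = 18413 - 1*(-22586) = 18413 + 22586 = 40999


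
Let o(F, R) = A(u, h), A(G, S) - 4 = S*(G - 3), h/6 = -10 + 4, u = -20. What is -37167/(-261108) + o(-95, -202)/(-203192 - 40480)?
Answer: 9443713/67975116 ≈ 0.13893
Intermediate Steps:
h = -36 (h = 6*(-10 + 4) = 6*(-6) = -36)
A(G, S) = 4 + S*(-3 + G) (A(G, S) = 4 + S*(G - 3) = 4 + S*(-3 + G))
o(F, R) = 832 (o(F, R) = 4 - 3*(-36) - 20*(-36) = 4 + 108 + 720 = 832)
-37167/(-261108) + o(-95, -202)/(-203192 - 40480) = -37167/(-261108) + 832/(-203192 - 40480) = -37167*(-1/261108) + 832/(-243672) = 12389/87036 + 832*(-1/243672) = 12389/87036 - 8/2343 = 9443713/67975116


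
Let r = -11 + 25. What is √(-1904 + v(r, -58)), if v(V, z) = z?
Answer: 3*I*√218 ≈ 44.294*I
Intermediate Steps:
r = 14
√(-1904 + v(r, -58)) = √(-1904 - 58) = √(-1962) = 3*I*√218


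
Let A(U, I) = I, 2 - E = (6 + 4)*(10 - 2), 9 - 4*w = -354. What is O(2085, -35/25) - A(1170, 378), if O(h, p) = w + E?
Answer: -1461/4 ≈ -365.25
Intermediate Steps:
w = 363/4 (w = 9/4 - ¼*(-354) = 9/4 + 177/2 = 363/4 ≈ 90.750)
E = -78 (E = 2 - (6 + 4)*(10 - 2) = 2 - 10*8 = 2 - 1*80 = 2 - 80 = -78)
O(h, p) = 51/4 (O(h, p) = 363/4 - 78 = 51/4)
O(2085, -35/25) - A(1170, 378) = 51/4 - 1*378 = 51/4 - 378 = -1461/4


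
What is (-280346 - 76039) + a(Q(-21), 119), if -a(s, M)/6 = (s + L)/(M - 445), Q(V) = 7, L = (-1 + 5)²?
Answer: -58090686/163 ≈ -3.5638e+5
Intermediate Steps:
L = 16 (L = 4² = 16)
a(s, M) = -6*(16 + s)/(-445 + M) (a(s, M) = -6*(s + 16)/(M - 445) = -6*(16 + s)/(-445 + M))
(-280346 - 76039) + a(Q(-21), 119) = (-280346 - 76039) + 6*(-16 - 1*7)/(-445 + 119) = -356385 + 6*(-16 - 7)/(-326) = -356385 + 6*(-1/326)*(-23) = -356385 + 69/163 = -58090686/163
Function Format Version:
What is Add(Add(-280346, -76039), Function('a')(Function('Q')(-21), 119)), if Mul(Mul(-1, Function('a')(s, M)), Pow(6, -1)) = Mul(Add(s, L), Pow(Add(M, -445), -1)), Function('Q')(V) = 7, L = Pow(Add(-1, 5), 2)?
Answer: Rational(-58090686, 163) ≈ -3.5638e+5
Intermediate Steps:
L = 16 (L = Pow(4, 2) = 16)
Function('a')(s, M) = Mul(-6, Pow(Add(-445, M), -1), Add(16, s)) (Function('a')(s, M) = Mul(-6, Mul(Add(s, 16), Pow(Add(M, -445), -1))) = Mul(-6, Mul(Add(16, s), Pow(Add(-445, M), -1))) = Mul(-6, Mul(Pow(Add(-445, M), -1), Add(16, s))) = Mul(-6, Pow(Add(-445, M), -1), Add(16, s)))
Add(Add(-280346, -76039), Function('a')(Function('Q')(-21), 119)) = Add(Add(-280346, -76039), Mul(6, Pow(Add(-445, 119), -1), Add(-16, Mul(-1, 7)))) = Add(-356385, Mul(6, Pow(-326, -1), Add(-16, -7))) = Add(-356385, Mul(6, Rational(-1, 326), -23)) = Add(-356385, Rational(69, 163)) = Rational(-58090686, 163)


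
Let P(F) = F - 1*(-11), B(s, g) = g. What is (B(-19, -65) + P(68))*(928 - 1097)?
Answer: -2366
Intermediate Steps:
P(F) = 11 + F (P(F) = F + 11 = 11 + F)
(B(-19, -65) + P(68))*(928 - 1097) = (-65 + (11 + 68))*(928 - 1097) = (-65 + 79)*(-169) = 14*(-169) = -2366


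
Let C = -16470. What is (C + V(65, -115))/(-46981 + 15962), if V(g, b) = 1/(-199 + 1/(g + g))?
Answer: 426062560/802430511 ≈ 0.53096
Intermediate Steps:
V(g, b) = 1/(-199 + 1/(2*g))
(C + V(65, -115))/(-46981 + 15962) = (-16470 - 2*65/(-1 + 398*65))/(-46981 + 15962) = (-16470 - 2*65/(-1 + 25870))/(-31019) = (-16470 - 2*65/25869)*(-1/31019) = (-16470 - 2*65*1/25869)*(-1/31019) = (-16470 - 130/25869)*(-1/31019) = -426062560/25869*(-1/31019) = 426062560/802430511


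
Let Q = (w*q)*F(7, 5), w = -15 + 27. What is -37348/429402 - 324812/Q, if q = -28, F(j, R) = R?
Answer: 1936280247/10019380 ≈ 193.25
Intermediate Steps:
w = 12
Q = -1680 (Q = (12*(-28))*5 = -336*5 = -1680)
-37348/429402 - 324812/Q = -37348/429402 - 324812/(-1680) = -37348*1/429402 - 324812*(-1/1680) = -18674/214701 + 81203/420 = 1936280247/10019380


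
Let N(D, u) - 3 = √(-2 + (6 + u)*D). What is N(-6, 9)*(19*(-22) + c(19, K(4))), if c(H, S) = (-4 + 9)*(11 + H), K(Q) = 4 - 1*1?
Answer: -804 - 536*I*√23 ≈ -804.0 - 2570.6*I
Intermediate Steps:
N(D, u) = 3 + √(-2 + D*(6 + u)) (N(D, u) = 3 + √(-2 + (6 + u)*D) = 3 + √(-2 + D*(6 + u)))
K(Q) = 3 (K(Q) = 4 - 1 = 3)
c(H, S) = 55 + 5*H (c(H, S) = 5*(11 + H) = 55 + 5*H)
N(-6, 9)*(19*(-22) + c(19, K(4))) = (3 + √(-2 + 6*(-6) - 6*9))*(19*(-22) + (55 + 5*19)) = (3 + √(-2 - 36 - 54))*(-418 + (55 + 95)) = (3 + √(-92))*(-418 + 150) = (3 + 2*I*√23)*(-268) = -804 - 536*I*√23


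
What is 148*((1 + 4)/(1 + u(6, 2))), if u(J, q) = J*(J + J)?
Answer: 740/73 ≈ 10.137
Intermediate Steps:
u(J, q) = 2*J**2 (u(J, q) = J*(2*J) = 2*J**2)
148*((1 + 4)/(1 + u(6, 2))) = 148*((1 + 4)/(1 + 2*6**2)) = 148*(5/(1 + 2*36)) = 148*(5/(1 + 72)) = 148*(5/73) = 740/73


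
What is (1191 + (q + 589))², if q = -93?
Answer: 2845969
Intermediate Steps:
(1191 + (q + 589))² = (1191 + (-93 + 589))² = (1191 + 496)² = 1687² = 2845969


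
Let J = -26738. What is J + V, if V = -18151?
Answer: -44889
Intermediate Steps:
J + V = -26738 - 18151 = -44889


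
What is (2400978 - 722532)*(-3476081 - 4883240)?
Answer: -14030668895166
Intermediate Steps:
(2400978 - 722532)*(-3476081 - 4883240) = 1678446*(-8359321) = -14030668895166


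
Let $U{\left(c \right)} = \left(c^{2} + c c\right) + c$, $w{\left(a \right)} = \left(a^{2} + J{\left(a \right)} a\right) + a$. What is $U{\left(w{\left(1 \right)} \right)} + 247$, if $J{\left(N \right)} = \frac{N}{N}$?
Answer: $268$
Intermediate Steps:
$J{\left(N \right)} = 1$
$w{\left(a \right)} = a^{2} + 2 a$ ($w{\left(a \right)} = \left(a^{2} + 1 a\right) + a = \left(a^{2} + a\right) + a = \left(a + a^{2}\right) + a = a^{2} + 2 a$)
$U{\left(c \right)} = c + 2 c^{2}$ ($U{\left(c \right)} = \left(c^{2} + c^{2}\right) + c = 2 c^{2} + c = c + 2 c^{2}$)
$U{\left(w{\left(1 \right)} \right)} + 247 = 1 \left(2 + 1\right) \left(1 + 2 \cdot 1 \left(2 + 1\right)\right) + 247 = 1 \cdot 3 \left(1 + 2 \cdot 1 \cdot 3\right) + 247 = 3 \left(1 + 2 \cdot 3\right) + 247 = 3 \left(1 + 6\right) + 247 = 3 \cdot 7 + 247 = 21 + 247 = 268$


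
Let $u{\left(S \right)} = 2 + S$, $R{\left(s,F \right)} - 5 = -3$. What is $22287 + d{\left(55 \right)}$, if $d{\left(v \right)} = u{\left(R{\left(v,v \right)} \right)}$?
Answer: $22291$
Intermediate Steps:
$R{\left(s,F \right)} = 2$ ($R{\left(s,F \right)} = 5 - 3 = 2$)
$d{\left(v \right)} = 4$ ($d{\left(v \right)} = 2 + 2 = 4$)
$22287 + d{\left(55 \right)} = 22287 + 4 = 22291$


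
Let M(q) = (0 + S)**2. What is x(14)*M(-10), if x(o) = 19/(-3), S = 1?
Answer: -19/3 ≈ -6.3333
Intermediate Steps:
M(q) = 1 (M(q) = (0 + 1)**2 = 1**2 = 1)
x(o) = -19/3 (x(o) = 19*(-1/3) = -19/3)
x(14)*M(-10) = -19/3*1 = -19/3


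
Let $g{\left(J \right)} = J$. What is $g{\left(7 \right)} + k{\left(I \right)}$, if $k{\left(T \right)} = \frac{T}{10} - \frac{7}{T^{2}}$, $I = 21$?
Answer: $\frac{5723}{630} \approx 9.0841$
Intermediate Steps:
$k{\left(T \right)} = - \frac{7}{T^{2}} + \frac{T}{10}$ ($k{\left(T \right)} = T \frac{1}{10} - \frac{7}{T^{2}} = \frac{T}{10} - \frac{7}{T^{2}} = - \frac{7}{T^{2}} + \frac{T}{10}$)
$g{\left(7 \right)} + k{\left(I \right)} = 7 + \left(- \frac{7}{441} + \frac{1}{10} \cdot 21\right) = 7 + \left(\left(-7\right) \frac{1}{441} + \frac{21}{10}\right) = 7 + \left(- \frac{1}{63} + \frac{21}{10}\right) = 7 + \frac{1313}{630} = \frac{5723}{630}$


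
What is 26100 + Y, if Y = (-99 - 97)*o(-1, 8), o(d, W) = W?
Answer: 24532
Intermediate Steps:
Y = -1568 (Y = (-99 - 97)*8 = -196*8 = -1568)
26100 + Y = 26100 - 1568 = 24532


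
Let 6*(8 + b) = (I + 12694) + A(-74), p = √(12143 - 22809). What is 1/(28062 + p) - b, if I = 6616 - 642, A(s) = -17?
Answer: (-6201*√10666 + 174012460*I)/(2*(√10666 - 28062*I)) ≈ -3100.5 - 1.3039e-7*I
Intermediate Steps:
p = I*√10666 (p = √(-10666) = I*√10666 ≈ 103.28*I)
I = 5974
b = 6201/2 (b = -8 + ((5974 + 12694) - 17)/6 = -8 + (18668 - 17)/6 = -8 + (⅙)*18651 = -8 + 6217/2 = 6201/2 ≈ 3100.5)
1/(28062 + p) - b = 1/(28062 + I*√10666) - 1*6201/2 = 1/(28062 + I*√10666) - 6201/2 = -6201/2 + 1/(28062 + I*√10666)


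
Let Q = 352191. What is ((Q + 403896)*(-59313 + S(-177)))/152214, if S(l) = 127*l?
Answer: -10306977984/25369 ≈ -4.0628e+5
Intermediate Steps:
((Q + 403896)*(-59313 + S(-177)))/152214 = ((352191 + 403896)*(-59313 + 127*(-177)))/152214 = (756087*(-59313 - 22479))*(1/152214) = (756087*(-81792))*(1/152214) = -61841867904*1/152214 = -10306977984/25369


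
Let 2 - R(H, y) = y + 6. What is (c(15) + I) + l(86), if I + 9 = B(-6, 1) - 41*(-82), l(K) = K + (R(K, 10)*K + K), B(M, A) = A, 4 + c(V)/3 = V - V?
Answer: 2310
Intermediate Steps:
c(V) = -12 (c(V) = -12 + 3*(V - V) = -12 + 3*0 = -12 + 0 = -12)
R(H, y) = -4 - y (R(H, y) = 2 - (y + 6) = 2 - (6 + y) = 2 + (-6 - y) = -4 - y)
l(K) = -12*K (l(K) = K + ((-4 - 1*10)*K + K) = K + ((-4 - 10)*K + K) = K + (-14*K + K) = K - 13*K = -12*K)
I = 3354 (I = -9 + (1 - 41*(-82)) = -9 + (1 + 3362) = -9 + 3363 = 3354)
(c(15) + I) + l(86) = (-12 + 3354) - 12*86 = 3342 - 1032 = 2310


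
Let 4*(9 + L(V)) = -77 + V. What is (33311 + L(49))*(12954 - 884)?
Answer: 401870650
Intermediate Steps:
L(V) = -113/4 + V/4 (L(V) = -9 + (-77 + V)/4 = -9 + (-77/4 + V/4) = -113/4 + V/4)
(33311 + L(49))*(12954 - 884) = (33311 + (-113/4 + (1/4)*49))*(12954 - 884) = (33311 + (-113/4 + 49/4))*12070 = (33311 - 16)*12070 = 33295*12070 = 401870650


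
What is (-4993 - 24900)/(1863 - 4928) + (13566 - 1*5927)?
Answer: 23443428/3065 ≈ 7648.8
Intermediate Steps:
(-4993 - 24900)/(1863 - 4928) + (13566 - 1*5927) = -29893/(-3065) + (13566 - 5927) = -29893*(-1/3065) + 7639 = 29893/3065 + 7639 = 23443428/3065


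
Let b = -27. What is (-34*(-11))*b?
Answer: -10098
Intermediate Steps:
(-34*(-11))*b = -34*(-11)*(-27) = 374*(-27) = -10098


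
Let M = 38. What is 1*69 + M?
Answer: 107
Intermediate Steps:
1*69 + M = 1*69 + 38 = 69 + 38 = 107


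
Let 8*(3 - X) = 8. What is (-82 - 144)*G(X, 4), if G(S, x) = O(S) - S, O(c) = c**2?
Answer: -452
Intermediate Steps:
X = 2 (X = 3 - 1/8*8 = 3 - 1 = 2)
G(S, x) = S**2 - S
(-82 - 144)*G(X, 4) = (-82 - 144)*(2*(-1 + 2)) = -452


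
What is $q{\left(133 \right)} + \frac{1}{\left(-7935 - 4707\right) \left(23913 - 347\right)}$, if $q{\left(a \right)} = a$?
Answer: $\frac{39623542475}{297921372} \approx 133.0$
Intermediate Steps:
$q{\left(133 \right)} + \frac{1}{\left(-7935 - 4707\right) \left(23913 - 347\right)} = 133 + \frac{1}{\left(-7935 - 4707\right) \left(23913 - 347\right)} = 133 + \frac{1}{\left(-12642\right) 23566} = 133 + \frac{1}{-297921372} = 133 - \frac{1}{297921372} = \frac{39623542475}{297921372}$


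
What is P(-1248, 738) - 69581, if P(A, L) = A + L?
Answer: -70091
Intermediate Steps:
P(-1248, 738) - 69581 = (-1248 + 738) - 69581 = -510 - 69581 = -70091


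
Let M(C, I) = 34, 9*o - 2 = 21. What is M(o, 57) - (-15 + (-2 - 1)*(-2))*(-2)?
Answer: 16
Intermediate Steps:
o = 23/9 (o = 2/9 + (⅑)*21 = 2/9 + 7/3 = 23/9 ≈ 2.5556)
M(o, 57) - (-15 + (-2 - 1)*(-2))*(-2) = 34 - (-15 + (-2 - 1)*(-2))*(-2) = 34 - (-15 - 3*(-2))*(-2) = 34 - (-15 + 6)*(-2) = 34 - (-9)*(-2) = 34 - 1*18 = 34 - 18 = 16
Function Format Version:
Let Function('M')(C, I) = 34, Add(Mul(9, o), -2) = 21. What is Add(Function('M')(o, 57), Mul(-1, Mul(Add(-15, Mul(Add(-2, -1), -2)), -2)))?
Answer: 16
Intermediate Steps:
o = Rational(23, 9) (o = Add(Rational(2, 9), Mul(Rational(1, 9), 21)) = Add(Rational(2, 9), Rational(7, 3)) = Rational(23, 9) ≈ 2.5556)
Add(Function('M')(o, 57), Mul(-1, Mul(Add(-15, Mul(Add(-2, -1), -2)), -2))) = Add(34, Mul(-1, Mul(Add(-15, Mul(Add(-2, -1), -2)), -2))) = Add(34, Mul(-1, Mul(Add(-15, Mul(-3, -2)), -2))) = Add(34, Mul(-1, Mul(Add(-15, 6), -2))) = Add(34, Mul(-1, Mul(-9, -2))) = Add(34, Mul(-1, 18)) = Add(34, -18) = 16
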